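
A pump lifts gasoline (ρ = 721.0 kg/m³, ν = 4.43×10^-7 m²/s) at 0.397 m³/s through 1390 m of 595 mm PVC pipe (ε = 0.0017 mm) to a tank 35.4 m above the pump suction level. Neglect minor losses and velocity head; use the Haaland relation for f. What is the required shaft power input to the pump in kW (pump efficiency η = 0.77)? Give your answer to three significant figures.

P_shaft ≈ 138 kW

V = 4Q/(πD²) = 1.428 m/s; Re = 1.92×10^6; ε/D = 2.86×10^-6; f = 0.01049
h_f = f(L/D)V²/2g = 2.546 m
Total head H = z + h_f = 35.4 + 2.546 = 37.95 m
P_hyd = ρgQH = 721.0·9.81·0.397·37.95 = 106.6 kW
P_shaft = P_hyd/η = 106.6/0.77 = 138.4 kW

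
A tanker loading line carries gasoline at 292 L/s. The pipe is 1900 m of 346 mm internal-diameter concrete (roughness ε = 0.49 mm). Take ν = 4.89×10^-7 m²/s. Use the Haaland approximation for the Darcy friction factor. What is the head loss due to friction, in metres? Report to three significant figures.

V = 4Q/(πD²) = 4·0.292/(π·0.346²) = 3.106 m/s
Re = VD/ν = 3.106·0.346/4.89×10^-7 = 2.20×10^6 → turbulent
ε/D = 0.49/346 = 0.00142
Haaland: f = 0.02155
h_f = f(L/D)V²/(2g) = 0.02155·(1900/0.346)·3.106²/(2·9.81) = 58.17 m

h_f ≈ 58.2 m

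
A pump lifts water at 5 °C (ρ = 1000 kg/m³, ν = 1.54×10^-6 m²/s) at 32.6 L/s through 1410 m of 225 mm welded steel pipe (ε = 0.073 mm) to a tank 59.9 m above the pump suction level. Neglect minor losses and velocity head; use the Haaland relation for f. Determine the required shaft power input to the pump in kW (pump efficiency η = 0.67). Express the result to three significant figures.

P_shaft ≈ 30.5 kW

V = 4Q/(πD²) = 0.8199 m/s; Re = 1.20×10^5; ε/D = 3.24×10^-4; f = 0.01881
h_f = f(L/D)V²/2g = 4.039 m
Total head H = z + h_f = 59.9 + 4.039 = 63.94 m
P_hyd = ρgQH = 1000·9.81·0.0326·63.94 = 20.45 kW
P_shaft = P_hyd/η = 20.45/0.67 = 30.52 kW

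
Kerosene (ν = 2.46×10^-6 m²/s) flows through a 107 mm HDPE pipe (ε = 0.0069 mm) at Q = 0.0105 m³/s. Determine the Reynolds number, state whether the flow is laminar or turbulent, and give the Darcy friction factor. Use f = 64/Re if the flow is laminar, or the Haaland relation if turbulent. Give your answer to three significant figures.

V = 4Q/(πD²) = 1.168 m/s
Re = VD/ν = 1.168·0.107/2.46×10^-6 = 5.08×10^4
Re > 4000 → turbulent; ε/D = 6.45×10^-5
Haaland: f = 0.02082

Re ≈ 5.08×10^4; turbulent; f ≈ 0.0208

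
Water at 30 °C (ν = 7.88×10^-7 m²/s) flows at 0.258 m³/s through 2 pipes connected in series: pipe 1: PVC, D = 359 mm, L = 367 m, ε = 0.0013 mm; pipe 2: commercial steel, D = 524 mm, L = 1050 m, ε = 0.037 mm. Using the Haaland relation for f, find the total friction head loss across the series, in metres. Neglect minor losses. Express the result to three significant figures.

H ≈ 5.77 m

Pipe 1: V = 2.549 m/s, Re = 1.16×10^6, ε/D = 3.62×10^-6, f = 0.01137, h_1 = f(L/D)V²/2g = 3.848 m
Pipe 2: V = 1.196 m/s, Re = 7.96×10^5, ε/D = 7.06×10^-5, f = 0.01317, h_2 = f(L/D)V²/2g = 1.926 m
Series → Q common, losses add: H = Σh = 5.774 m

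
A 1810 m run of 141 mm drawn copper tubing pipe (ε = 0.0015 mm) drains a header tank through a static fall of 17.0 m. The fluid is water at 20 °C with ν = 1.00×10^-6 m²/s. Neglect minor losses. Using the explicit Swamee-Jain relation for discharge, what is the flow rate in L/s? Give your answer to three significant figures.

Q ≈ 19.9 L/s

Swamee-Jain (Type II): Q = -0.965·√(gD⁵h_f/L)·ln[ε/(3.7D) + √(3.17ν²L/(gD³h_f))]
√(gD⁵h_f/L) = √(9.81·0.141⁵·17.0/1810) = 0.002266
ε/(3.7D) = 2.88×10^-6; √(3.17ν²L/(gD³h_f)) = 1.11×10^-4
Q = -0.965·0.002266·ln(1.137×10^-4) = 0.01986 m³/s
Check: V = 1.27 m/s, Re = 1.79×10^5, f = 0.01596, h_f = 16.9 m ≈ 17.0 m ✓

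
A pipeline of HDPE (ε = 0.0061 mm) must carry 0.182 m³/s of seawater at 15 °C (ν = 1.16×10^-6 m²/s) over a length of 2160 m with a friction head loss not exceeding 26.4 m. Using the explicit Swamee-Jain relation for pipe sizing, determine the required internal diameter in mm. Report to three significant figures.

Swamee-Jain (Type III): D = 0.66·[ε^1.25·(LQ²/(gh_f))^4.75 + ν·Q^9.4·(L/(gh_f))^5.2]^0.04
LQ²/(gh_f) = 0.2763; L/(gh_f) = 8.340
Term 1 = ε^1.25·(…)^4.75 = 6.73×10^-10; Term 2 = ν·Q^9.4·(…)^5.2 = 7.93×10^-9
D = 0.66·(6.73×10^-10 + 7.93×10^-9)^0.04 = 0.3140 m = 314 mm
Check: V = 2.35 m/s, Re = 6.36×10^5, f = 0.01290, h_f = 25.0 m ≈ 26.4 m ✓

D ≈ 314 mm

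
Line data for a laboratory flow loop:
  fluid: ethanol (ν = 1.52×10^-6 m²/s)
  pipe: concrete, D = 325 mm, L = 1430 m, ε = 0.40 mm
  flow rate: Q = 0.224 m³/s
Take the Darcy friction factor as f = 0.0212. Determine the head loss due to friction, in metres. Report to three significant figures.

V = 4Q/(πD²) = 4·0.224/(π·0.325²) = 2.700 m/s
h_f = f(L/D)V²/(2g) = 0.02120·(1430/0.325)·2.700²/(2·9.81) = 34.66 m

h_f ≈ 34.7 m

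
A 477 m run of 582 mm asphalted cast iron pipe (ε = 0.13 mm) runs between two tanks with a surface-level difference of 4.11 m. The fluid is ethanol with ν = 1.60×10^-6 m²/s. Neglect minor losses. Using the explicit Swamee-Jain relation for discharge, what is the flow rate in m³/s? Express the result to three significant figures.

Swamee-Jain (Type II): Q = -0.965·√(gD⁵h_f/L)·ln[ε/(3.7D) + √(3.17ν²L/(gD³h_f))]
√(gD⁵h_f/L) = √(9.81·0.582⁵·4.11/477) = 0.07513
ε/(3.7D) = 6.04×10^-5; √(3.17ν²L/(gD³h_f)) = 2.21×10^-5
Q = -0.965·0.07513·ln(8.244×10^-5) = 0.6817 m³/s
Check: V = 2.56 m/s, Re = 9.32×10^5, f = 0.01508, h_f = 4.14 m ≈ 4.11 m ✓

Q ≈ 0.682 m³/s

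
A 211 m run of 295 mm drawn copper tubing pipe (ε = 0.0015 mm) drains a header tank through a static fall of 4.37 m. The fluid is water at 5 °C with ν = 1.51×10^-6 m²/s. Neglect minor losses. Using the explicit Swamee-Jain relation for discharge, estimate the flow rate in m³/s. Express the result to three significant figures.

Swamee-Jain (Type II): Q = -0.965·√(gD⁵h_f/L)·ln[ε/(3.7D) + √(3.17ν²L/(gD³h_f))]
√(gD⁵h_f/L) = √(9.81·0.295⁵·4.37/211) = 0.02131
ε/(3.7D) = 1.37×10^-6; √(3.17ν²L/(gD³h_f)) = 3.72×10^-5
Q = -0.965·0.02131·ln(3.860×10^-5) = 0.2089 m³/s
Check: V = 3.06 m/s, Re = 5.97×10^5, f = 0.01278, h_f = 4.35 m ≈ 4.37 m ✓

Q ≈ 0.209 m³/s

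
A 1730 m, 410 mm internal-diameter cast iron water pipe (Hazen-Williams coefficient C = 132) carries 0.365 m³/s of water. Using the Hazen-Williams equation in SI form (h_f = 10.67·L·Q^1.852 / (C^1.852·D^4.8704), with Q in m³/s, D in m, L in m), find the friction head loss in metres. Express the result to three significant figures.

h_f = 10.67·1730·0.365^1.852 / (132^1.852·0.410^4.8704) = 25.95 m

h_f ≈ 26.0 m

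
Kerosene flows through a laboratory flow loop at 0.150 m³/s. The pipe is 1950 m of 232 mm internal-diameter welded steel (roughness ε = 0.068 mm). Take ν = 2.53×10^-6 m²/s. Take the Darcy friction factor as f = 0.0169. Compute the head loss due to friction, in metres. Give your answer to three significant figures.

h_f ≈ 91.2 m

V = 4Q/(πD²) = 4·0.150/(π·0.232²) = 3.548 m/s
h_f = f(L/D)V²/(2g) = 0.01690·(1950/0.232)·3.548²/(2·9.81) = 91.16 m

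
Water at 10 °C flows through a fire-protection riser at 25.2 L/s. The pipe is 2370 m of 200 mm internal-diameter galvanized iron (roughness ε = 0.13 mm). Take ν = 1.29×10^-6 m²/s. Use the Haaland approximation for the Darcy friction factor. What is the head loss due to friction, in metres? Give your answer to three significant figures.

V = 4Q/(πD²) = 4·0.0252/(π·0.200²) = 0.8021 m/s
Re = VD/ν = 0.8021·0.200/1.29×10^-6 = 1.24×10^5 → turbulent
ε/D = 0.13/200 = 6.50×10^-4
Haaland: f = 0.02020
h_f = f(L/D)V²/(2g) = 0.02020·(2370/0.200)·0.8021²/(2·9.81) = 7.850 m

h_f ≈ 7.85 m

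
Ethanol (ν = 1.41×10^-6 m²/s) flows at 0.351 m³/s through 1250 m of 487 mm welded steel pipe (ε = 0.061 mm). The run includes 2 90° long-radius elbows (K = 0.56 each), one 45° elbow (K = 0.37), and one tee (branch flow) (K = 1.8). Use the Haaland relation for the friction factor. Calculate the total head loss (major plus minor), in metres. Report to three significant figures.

V = 4Q/(πD²) = 1.884 m/s; V²/2g = 0.1810 m
Re = 6.51×10^5, ε/D = 1.25×10^-4 → f = 0.01417 (Haaland)
Major: h_f = f(L/D)·V²/2g = 0.01417·2567·0.1810 = 6.581 m
Minor: ΣK = 3.29; h_m = ΣK·V²/2g = 0.5954 m
Total H_L = 6.581 + 0.5954 = 7.177 m

H_L ≈ 7.18 m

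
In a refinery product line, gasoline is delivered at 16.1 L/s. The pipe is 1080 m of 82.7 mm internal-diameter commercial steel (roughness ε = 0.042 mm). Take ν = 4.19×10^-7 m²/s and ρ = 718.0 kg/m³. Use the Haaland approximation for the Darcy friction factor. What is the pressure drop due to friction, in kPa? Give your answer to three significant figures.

V = 4Q/(πD²) = 4·0.0161/(π·0.0827²) = 2.997 m/s
Re = VD/ν = 2.997·0.0827/4.19×10^-7 = 5.92×10^5 → turbulent
ε/D = 0.042/82.7 = 5.08×10^-4
Haaland: f = 0.01751
h_f = f(L/D)V²/(2g) = 0.01751·(1080/0.0827)·2.997²/(2·9.81) = 104.7 m
Δp = ρg·h_f = 718.0·9.81·104.7 = 737.3 kPa

Δp ≈ 737 kPa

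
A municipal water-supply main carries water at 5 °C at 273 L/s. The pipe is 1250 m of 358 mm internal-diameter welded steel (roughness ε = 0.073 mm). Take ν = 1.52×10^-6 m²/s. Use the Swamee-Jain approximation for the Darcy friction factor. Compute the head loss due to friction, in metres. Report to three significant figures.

h_f ≈ 20.0 m

V = 4Q/(πD²) = 4·0.273/(π·0.358²) = 2.712 m/s
Re = VD/ν = 2.712·0.358/1.52×10^-6 = 6.39×10^5 → turbulent
ε/D = 0.073/358 = 2.04×10^-4
Swamee-Jain: f = 0.01525
h_f = f(L/D)V²/(2g) = 0.01525·(1250/0.358)·2.712²/(2·9.81) = 19.96 m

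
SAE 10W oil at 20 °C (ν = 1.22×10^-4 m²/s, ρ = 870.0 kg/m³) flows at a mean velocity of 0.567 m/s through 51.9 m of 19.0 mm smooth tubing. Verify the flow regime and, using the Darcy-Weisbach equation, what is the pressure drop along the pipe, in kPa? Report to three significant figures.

Δp ≈ 277 kPa

Re = VD/ν = 0.567·0.01900/1.22×10^-4 = 88.3 → laminar (Re < 2300)
f = 64/Re = 0.7248
h_f = f(L/D)V²/(2g) = 0.7248·(51.9/0.01900)·0.567²/(2·9.81) = 32.44 m
Δp = ρg·h_f = 870.0·9.81·32.44 = 276.9 kPa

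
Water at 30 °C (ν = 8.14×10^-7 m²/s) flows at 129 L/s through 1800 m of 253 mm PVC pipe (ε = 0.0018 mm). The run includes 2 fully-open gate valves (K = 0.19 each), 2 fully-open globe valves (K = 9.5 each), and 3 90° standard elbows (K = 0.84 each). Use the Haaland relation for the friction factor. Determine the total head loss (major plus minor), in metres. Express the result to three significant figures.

H_L ≈ 36.4 m

V = 4Q/(πD²) = 2.566 m/s; V²/2g = 0.3356 m
Re = 7.98×10^5, ε/D = 7.11×10^-6 → f = 0.01215 (Haaland)
Major: h_f = f(L/D)·V²/2g = 0.01215·7115·0.3356 = 29.00 m
Minor: ΣK = 21.9; h_m = ΣK·V²/2g = 7.350 m
Total H_L = 29.00 + 7.350 = 36.35 m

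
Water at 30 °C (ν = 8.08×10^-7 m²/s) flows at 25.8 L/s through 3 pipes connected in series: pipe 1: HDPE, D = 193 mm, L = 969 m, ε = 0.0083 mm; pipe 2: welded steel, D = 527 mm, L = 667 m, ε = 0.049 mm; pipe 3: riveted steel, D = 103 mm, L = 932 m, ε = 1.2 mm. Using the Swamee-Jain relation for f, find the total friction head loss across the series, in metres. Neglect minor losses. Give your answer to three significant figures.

H ≈ 181 m

Pipe 1: V = 0.8819 m/s, Re = 2.11×10^5, ε/D = 4.30×10^-5, f = 0.01577, h_1 = f(L/D)V²/2g = 3.139 m
Pipe 2: V = 0.1183 m/s, Re = 7.71×10^4, ε/D = 9.30×10^-5, f = 0.01935, h_2 = f(L/D)V²/2g = 0.01746 m
Pipe 3: V = 3.096 m/s, Re = 3.95×10^5, ε/D = 0.0117, f = 0.04017, h_3 = f(L/D)V²/2g = 177.6 m
Series → Q common, losses add: H = Σh = 180.8 m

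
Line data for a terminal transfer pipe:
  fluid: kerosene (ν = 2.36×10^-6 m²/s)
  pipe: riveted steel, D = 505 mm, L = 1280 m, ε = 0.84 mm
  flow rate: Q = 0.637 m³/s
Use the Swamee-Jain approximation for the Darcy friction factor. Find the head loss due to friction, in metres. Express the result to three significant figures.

h_f ≈ 29.7 m

V = 4Q/(πD²) = 4·0.637/(π·0.505²) = 3.180 m/s
Re = VD/ν = 3.180·0.505/2.36×10^-6 = 6.81×10^5 → turbulent
ε/D = 0.84/505 = 0.00166
Swamee-Jain: f = 0.02272
h_f = f(L/D)V²/(2g) = 0.02272·(1280/0.505)·3.180²/(2·9.81) = 29.69 m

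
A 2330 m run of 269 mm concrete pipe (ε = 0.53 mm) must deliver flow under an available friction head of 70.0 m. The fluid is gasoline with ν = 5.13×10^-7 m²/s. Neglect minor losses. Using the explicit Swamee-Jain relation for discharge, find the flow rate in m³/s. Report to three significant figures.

Swamee-Jain (Type II): Q = -0.965·√(gD⁵h_f/L)·ln[ε/(3.7D) + √(3.17ν²L/(gD³h_f))]
√(gD⁵h_f/L) = √(9.81·0.269⁵·70.0/2330) = 0.02037
ε/(3.7D) = 5.33×10^-4; √(3.17ν²L/(gD³h_f)) = 1.21×10^-5
Q = -0.965·0.02037·ln(5.446×10^-4) = 0.1478 m³/s
Check: V = 2.60 m/s, Re = 1.36×10^6, f = 0.02353, h_f = 70.2 m ≈ 70.0 m ✓

Q ≈ 0.148 m³/s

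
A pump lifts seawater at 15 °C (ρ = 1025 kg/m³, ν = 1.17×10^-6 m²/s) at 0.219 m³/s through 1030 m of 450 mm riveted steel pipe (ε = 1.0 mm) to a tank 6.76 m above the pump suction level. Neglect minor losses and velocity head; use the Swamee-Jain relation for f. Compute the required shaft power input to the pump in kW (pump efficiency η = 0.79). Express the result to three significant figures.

V = 4Q/(πD²) = 1.377 m/s; Re = 5.30×10^5; ε/D = 0.00222; f = 0.02452
h_f = f(L/D)V²/2g = 5.424 m
Total head H = z + h_f = 6.76 + 5.424 = 12.18 m
P_hyd = ρgQH = 1025·9.81·0.219·12.18 = 26.83 kW
P_shaft = P_hyd/η = 26.83/0.79 = 33.96 kW

P_shaft ≈ 34.0 kW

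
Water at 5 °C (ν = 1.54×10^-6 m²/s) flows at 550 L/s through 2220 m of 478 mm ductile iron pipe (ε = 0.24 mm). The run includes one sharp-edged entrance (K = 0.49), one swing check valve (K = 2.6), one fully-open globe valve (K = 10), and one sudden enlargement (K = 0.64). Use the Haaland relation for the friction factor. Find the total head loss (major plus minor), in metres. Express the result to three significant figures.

H_L ≈ 44.8 m

V = 4Q/(πD²) = 3.065 m/s; V²/2g = 0.4788 m
Re = 9.51×10^5, ε/D = 5.02×10^-4 → f = 0.01721 (Haaland)
Major: h_f = f(L/D)·V²/2g = 0.01721·4644·0.4788 = 38.26 m
Minor: ΣK = 13.7; h_m = ΣK·V²/2g = 6.574 m
Total H_L = 38.26 + 6.574 = 44.84 m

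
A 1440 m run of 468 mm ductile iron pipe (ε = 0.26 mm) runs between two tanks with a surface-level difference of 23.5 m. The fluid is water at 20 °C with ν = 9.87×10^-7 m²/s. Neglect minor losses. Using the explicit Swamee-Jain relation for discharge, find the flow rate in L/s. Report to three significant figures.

Swamee-Jain (Type II): Q = -0.965·√(gD⁵h_f/L)·ln[ε/(3.7D) + √(3.17ν²L/(gD³h_f))]
√(gD⁵h_f/L) = √(9.81·0.468⁵·23.5/1440) = 0.05995
ε/(3.7D) = 1.50×10^-4; √(3.17ν²L/(gD³h_f)) = 1.37×10^-5
Q = -0.965·0.05995·ln(1.639×10^-4) = 0.5043 m³/s
Check: V = 2.93 m/s, Re = 1.39×10^6, f = 0.01753, h_f = 23.6 m ≈ 23.5 m ✓

Q ≈ 504 L/s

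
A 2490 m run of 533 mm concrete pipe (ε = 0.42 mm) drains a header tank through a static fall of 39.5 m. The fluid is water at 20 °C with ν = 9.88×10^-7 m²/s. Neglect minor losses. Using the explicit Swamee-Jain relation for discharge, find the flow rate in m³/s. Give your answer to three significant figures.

Q ≈ 0.663 m³/s

Swamee-Jain (Type II): Q = -0.965·√(gD⁵h_f/L)·ln[ε/(3.7D) + √(3.17ν²L/(gD³h_f))]
√(gD⁵h_f/L) = √(9.81·0.533⁵·39.5/2490) = 0.08182
ε/(3.7D) = 2.13×10^-4; √(3.17ν²L/(gD³h_f)) = 1.15×10^-5
Q = -0.965·0.08182·ln(2.244×10^-4) = 0.6634 m³/s
Check: V = 2.97 m/s, Re = 1.60×10^6, f = 0.01885, h_f = 39.7 m ≈ 39.5 m ✓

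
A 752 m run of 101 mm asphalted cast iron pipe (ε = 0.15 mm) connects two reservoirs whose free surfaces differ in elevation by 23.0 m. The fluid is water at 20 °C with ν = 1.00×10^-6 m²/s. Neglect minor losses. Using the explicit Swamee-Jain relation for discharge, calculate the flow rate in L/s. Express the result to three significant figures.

Swamee-Jain (Type II): Q = -0.965·√(gD⁵h_f/L)·ln[ε/(3.7D) + √(3.17ν²L/(gD³h_f))]
√(gD⁵h_f/L) = √(9.81·0.101⁵·23.0/752) = 0.001776
ε/(3.7D) = 4.01×10^-4; √(3.17ν²L/(gD³h_f)) = 1.01×10^-4
Q = -0.965·0.001776·ln(5.027×10^-4) = 0.01302 m³/s
Check: V = 1.62 m/s, Re = 1.64×10^5, f = 0.02315, h_f = 23.2 m ≈ 23.0 m ✓

Q ≈ 13.0 L/s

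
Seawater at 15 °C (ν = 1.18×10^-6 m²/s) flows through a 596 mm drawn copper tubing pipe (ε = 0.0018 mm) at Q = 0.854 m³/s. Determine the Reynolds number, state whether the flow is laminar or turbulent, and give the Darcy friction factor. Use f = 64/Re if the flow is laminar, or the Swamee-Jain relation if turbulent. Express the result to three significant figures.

Re ≈ 1.55×10^6; turbulent; f ≈ 0.0109

V = 4Q/(πD²) = 3.061 m/s
Re = VD/ν = 3.061·0.596/1.18×10^-6 = 1.55×10^6
Re > 4000 → turbulent; ε/D = 3.02×10^-6
Swamee-Jain: f = 0.01090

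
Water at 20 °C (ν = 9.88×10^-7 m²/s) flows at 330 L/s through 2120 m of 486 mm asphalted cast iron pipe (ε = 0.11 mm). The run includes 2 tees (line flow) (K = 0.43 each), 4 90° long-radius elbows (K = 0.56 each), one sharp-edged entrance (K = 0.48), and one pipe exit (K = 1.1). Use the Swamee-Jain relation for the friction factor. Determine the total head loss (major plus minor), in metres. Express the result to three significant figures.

H_L ≈ 11.4 m

V = 4Q/(πD²) = 1.779 m/s; V²/2g = 0.1613 m
Re = 8.75×10^5, ε/D = 2.26×10^-4 → f = 0.01516 (Swamee-Jain)
Major: h_f = f(L/D)·V²/2g = 0.01516·4362·0.1613 = 10.67 m
Minor: ΣK = 4.68; h_m = ΣK·V²/2g = 0.7548 m
Total H_L = 10.67 + 0.7548 = 11.42 m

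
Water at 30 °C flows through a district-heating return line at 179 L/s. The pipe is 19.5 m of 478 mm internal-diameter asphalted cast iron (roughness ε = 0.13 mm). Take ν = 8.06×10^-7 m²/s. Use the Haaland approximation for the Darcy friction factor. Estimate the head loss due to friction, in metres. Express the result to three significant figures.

h_f ≈ 0.0326 m

V = 4Q/(πD²) = 4·0.179/(π·0.478²) = 0.9975 m/s
Re = VD/ν = 0.9975·0.478/8.06×10^-7 = 5.92×10^5 → turbulent
ε/D = 0.13/478 = 2.72×10^-4
Haaland: f = 0.01575
h_f = f(L/D)V²/(2g) = 0.01575·(19.5/0.478)·0.9975²/(2·9.81) = 0.03259 m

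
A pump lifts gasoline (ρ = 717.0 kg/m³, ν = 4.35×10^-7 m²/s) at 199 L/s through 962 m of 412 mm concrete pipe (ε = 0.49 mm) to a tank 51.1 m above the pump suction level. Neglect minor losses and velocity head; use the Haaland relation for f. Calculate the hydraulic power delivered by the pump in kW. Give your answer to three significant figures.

P_hyd ≈ 79.2 kW

V = 4Q/(πD²) = 1.493 m/s; Re = 1.41×10^6; ε/D = 0.00119; f = 0.02070
h_f = f(L/D)V²/2g = 5.489 m
Total head H = z + h_f = 51.1 + 5.489 = 56.59 m
P_hyd = ρgQH = 717.0·9.81·0.199·56.59 = 79.21 kW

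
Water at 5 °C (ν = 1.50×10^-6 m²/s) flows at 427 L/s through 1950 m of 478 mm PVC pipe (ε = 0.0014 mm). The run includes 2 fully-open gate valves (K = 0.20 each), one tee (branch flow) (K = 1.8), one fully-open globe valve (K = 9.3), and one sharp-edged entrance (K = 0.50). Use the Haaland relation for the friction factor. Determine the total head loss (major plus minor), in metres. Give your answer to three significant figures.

V = 4Q/(πD²) = 2.379 m/s; V²/2g = 0.2886 m
Re = 7.58×10^5, ε/D = 2.93×10^-6 → f = 0.01218 (Haaland)
Major: h_f = f(L/D)·V²/2g = 0.01218·4079·0.2886 = 14.34 m
Minor: ΣK = 12.0; h_m = ΣK·V²/2g = 3.463 m
Total H_L = 14.34 + 3.463 = 17.81 m

H_L ≈ 17.8 m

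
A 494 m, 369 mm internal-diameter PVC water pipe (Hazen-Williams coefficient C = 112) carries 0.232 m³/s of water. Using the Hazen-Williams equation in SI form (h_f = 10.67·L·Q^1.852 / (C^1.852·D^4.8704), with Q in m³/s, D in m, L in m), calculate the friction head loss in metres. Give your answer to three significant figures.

h_f ≈ 7.25 m

h_f = 10.67·494·0.232^1.852 / (112^1.852·0.369^4.8704) = 7.251 m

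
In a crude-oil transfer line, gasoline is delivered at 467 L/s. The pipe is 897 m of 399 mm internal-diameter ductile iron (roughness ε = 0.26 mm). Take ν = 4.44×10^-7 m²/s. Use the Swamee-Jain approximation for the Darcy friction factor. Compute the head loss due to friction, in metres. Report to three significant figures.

h_f ≈ 28.6 m

V = 4Q/(πD²) = 4·0.467/(π·0.399²) = 3.735 m/s
Re = VD/ν = 3.735·0.399/4.44×10^-7 = 3.36×10^6 → turbulent
ε/D = 0.26/399 = 6.52×10^-4
Swamee-Jain: f = 0.01791
h_f = f(L/D)V²/(2g) = 0.01791·(897/0.399)·3.735²/(2·9.81) = 28.63 m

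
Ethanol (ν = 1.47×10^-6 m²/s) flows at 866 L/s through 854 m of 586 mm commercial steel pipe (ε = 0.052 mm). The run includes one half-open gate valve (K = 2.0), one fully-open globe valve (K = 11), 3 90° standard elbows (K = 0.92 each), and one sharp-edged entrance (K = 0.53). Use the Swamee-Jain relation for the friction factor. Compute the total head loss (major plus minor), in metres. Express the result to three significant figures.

H_L ≈ 18.6 m

V = 4Q/(πD²) = 3.211 m/s; V²/2g = 0.5255 m
Re = 1.28×10^6, ε/D = 8.87×10^-5 → f = 0.01307 (Swamee-Jain)
Major: h_f = f(L/D)·V²/2g = 0.01307·1457·0.5255 = 10.01 m
Minor: ΣK = 16.3; h_m = ΣK·V²/2g = 8.560 m
Total H_L = 10.01 + 8.560 = 18.57 m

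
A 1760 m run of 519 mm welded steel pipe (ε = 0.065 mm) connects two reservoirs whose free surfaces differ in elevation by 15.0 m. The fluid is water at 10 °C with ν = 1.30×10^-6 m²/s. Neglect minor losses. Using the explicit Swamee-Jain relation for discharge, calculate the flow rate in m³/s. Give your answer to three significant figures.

Swamee-Jain (Type II): Q = -0.965·√(gD⁵h_f/L)·ln[ε/(3.7D) + √(3.17ν²L/(gD³h_f))]
√(gD⁵h_f/L) = √(9.81·0.519⁵·15.0/1760) = 0.05611
ε/(3.7D) = 3.38×10^-5; √(3.17ν²L/(gD³h_f)) = 2.14×10^-5
Q = -0.965·0.05611·ln(5.526×10^-5) = 0.5308 m³/s
Check: V = 2.51 m/s, Re = 1.00×10^6, f = 0.01386, h_f = 15.1 m ≈ 15.0 m ✓

Q ≈ 0.531 m³/s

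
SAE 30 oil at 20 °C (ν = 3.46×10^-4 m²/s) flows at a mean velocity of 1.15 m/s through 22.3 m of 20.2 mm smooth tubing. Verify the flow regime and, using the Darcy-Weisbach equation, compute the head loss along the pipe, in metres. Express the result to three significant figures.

Re = VD/ν = 1.15·0.02020/3.46×10^-4 = 67.1 → laminar (Re < 2300)
f = 64/Re = 0.9533
h_f = f(L/D)V²/(2g) = 0.9533·(22.3/0.02020)·1.15²/(2·9.81) = 70.93 m

h_f ≈ 70.9 m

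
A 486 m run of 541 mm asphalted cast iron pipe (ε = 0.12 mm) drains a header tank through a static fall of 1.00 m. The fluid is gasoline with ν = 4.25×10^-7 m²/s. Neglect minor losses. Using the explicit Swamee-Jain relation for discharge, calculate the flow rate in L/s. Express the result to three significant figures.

Q ≈ 281 L/s

Swamee-Jain (Type II): Q = -0.965·√(gD⁵h_f/L)·ln[ε/(3.7D) + √(3.17ν²L/(gD³h_f))]
√(gD⁵h_f/L) = √(9.81·0.541⁵·1.00/486) = 0.03059
ε/(3.7D) = 5.99×10^-5; √(3.17ν²L/(gD³h_f)) = 1.34×10^-5
Q = -0.965·0.03059·ln(7.333×10^-5) = 0.2810 m³/s
Check: V = 1.22 m/s, Re = 1.56×10^6, f = 0.01471, h_f = 1.01 m ≈ 1.00 m ✓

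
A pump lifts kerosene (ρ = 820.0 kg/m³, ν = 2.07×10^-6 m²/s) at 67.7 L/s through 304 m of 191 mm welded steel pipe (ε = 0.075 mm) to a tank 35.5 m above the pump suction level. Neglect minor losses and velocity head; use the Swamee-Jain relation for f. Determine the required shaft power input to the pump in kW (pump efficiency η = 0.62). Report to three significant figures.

P_shaft ≈ 38.4 kW

V = 4Q/(πD²) = 2.363 m/s; Re = 2.18×10^5; ε/D = 3.93×10^-4; f = 0.01819
h_f = f(L/D)V²/2g = 8.237 m
Total head H = z + h_f = 35.5 + 8.237 = 43.74 m
P_hyd = ρgQH = 820.0·9.81·0.0677·43.74 = 23.82 kW
P_shaft = P_hyd/η = 23.82/0.62 = 38.42 kW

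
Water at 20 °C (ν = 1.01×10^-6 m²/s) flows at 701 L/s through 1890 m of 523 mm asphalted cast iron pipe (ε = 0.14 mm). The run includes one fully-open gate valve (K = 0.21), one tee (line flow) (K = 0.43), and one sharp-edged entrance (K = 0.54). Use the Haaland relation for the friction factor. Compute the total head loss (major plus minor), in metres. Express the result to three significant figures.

H_L ≈ 30.1 m

V = 4Q/(πD²) = 3.263 m/s; V²/2g = 0.5427 m
Re = 1.69×10^6, ε/D = 2.68×10^-4 → f = 0.01503 (Haaland)
Major: h_f = f(L/D)·V²/2g = 0.01503·3614·0.5427 = 29.48 m
Minor: ΣK = 1.18; h_m = ΣK·V²/2g = 0.6404 m
Total H_L = 29.48 + 0.6404 = 30.12 m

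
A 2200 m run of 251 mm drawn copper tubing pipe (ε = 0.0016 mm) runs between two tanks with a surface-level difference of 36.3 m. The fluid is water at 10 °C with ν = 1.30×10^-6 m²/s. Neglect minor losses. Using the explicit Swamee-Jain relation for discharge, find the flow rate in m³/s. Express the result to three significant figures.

Swamee-Jain (Type II): Q = -0.965·√(gD⁵h_f/L)·ln[ε/(3.7D) + √(3.17ν²L/(gD³h_f))]
√(gD⁵h_f/L) = √(9.81·0.251⁵·36.3/2200) = 0.01270
ε/(3.7D) = 1.72×10^-6; √(3.17ν²L/(gD³h_f)) = 4.57×10^-5
Q = -0.965·0.01270·ln(4.747×10^-5) = 0.1220 m³/s
Check: V = 2.47 m/s, Re = 4.76×10^5, f = 0.01331, h_f = 36.1 m ≈ 36.3 m ✓

Q ≈ 0.122 m³/s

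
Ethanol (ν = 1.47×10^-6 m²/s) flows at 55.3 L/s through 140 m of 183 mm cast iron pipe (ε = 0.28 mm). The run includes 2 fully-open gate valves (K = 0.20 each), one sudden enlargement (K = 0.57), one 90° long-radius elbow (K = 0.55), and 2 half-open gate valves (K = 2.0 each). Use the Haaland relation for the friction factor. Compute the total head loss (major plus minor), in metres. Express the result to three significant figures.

H_L ≈ 5.14 m

V = 4Q/(πD²) = 2.102 m/s; V²/2g = 0.2253 m
Re = 2.62×10^5, ε/D = 0.00153 → f = 0.02261 (Haaland)
Major: h_f = f(L/D)·V²/2g = 0.02261·765.0·0.2253 = 3.897 m
Minor: ΣK = 5.52; h_m = ΣK·V²/2g = 1.244 m
Total H_L = 3.897 + 1.244 = 5.140 m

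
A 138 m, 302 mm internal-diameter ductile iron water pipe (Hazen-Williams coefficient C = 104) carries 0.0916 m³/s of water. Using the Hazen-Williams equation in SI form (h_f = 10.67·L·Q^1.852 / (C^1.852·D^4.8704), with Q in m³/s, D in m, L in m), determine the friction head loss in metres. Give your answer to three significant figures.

h_f ≈ 1.10 m

h_f = 10.67·138·0.0916^1.852 / (104^1.852·0.302^4.8704) = 1.103 m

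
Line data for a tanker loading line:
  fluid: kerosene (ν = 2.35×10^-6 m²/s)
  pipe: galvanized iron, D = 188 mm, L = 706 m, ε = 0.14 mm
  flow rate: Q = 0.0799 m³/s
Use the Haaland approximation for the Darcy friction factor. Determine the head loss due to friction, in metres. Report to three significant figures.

V = 4Q/(πD²) = 4·0.0799/(π·0.188²) = 2.878 m/s
Re = VD/ν = 2.878·0.188/2.35×10^-6 = 2.30×10^5 → turbulent
ε/D = 0.14/188 = 7.45×10^-4
Haaland: f = 0.01965
h_f = f(L/D)V²/(2g) = 0.01965·(706/0.188)·2.878²/(2·9.81) = 31.16 m

h_f ≈ 31.2 m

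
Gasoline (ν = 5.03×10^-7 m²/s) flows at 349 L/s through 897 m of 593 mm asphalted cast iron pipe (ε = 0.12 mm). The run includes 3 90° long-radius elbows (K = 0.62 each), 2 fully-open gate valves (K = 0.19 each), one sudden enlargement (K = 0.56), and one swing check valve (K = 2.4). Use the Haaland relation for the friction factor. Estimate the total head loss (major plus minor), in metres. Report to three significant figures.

V = 4Q/(πD²) = 1.264 m/s; V²/2g = 0.08139 m
Re = 1.49×10^6, ε/D = 2.02×10^-4 → f = 0.01437 (Haaland)
Major: h_f = f(L/D)·V²/2g = 0.01437·1513·0.08139 = 1.769 m
Minor: ΣK = 5.20; h_m = ΣK·V²/2g = 0.4232 m
Total H_L = 1.769 + 0.4232 = 2.192 m

H_L ≈ 2.19 m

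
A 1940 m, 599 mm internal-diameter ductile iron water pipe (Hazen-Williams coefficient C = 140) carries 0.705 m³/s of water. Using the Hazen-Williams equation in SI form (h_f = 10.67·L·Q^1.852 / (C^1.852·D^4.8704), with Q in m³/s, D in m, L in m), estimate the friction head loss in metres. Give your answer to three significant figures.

h_f ≈ 13.9 m

h_f = 10.67·1940·0.705^1.852 / (140^1.852·0.599^4.8704) = 13.94 m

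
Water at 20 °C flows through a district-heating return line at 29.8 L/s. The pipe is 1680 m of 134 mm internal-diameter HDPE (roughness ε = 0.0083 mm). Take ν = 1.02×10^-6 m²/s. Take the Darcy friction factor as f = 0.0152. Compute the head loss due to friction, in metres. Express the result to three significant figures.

V = 4Q/(πD²) = 4·0.0298/(π·0.134²) = 2.113 m/s
h_f = f(L/D)V²/(2g) = 0.01520·(1680/0.134)·2.113²/(2·9.81) = 43.37 m

h_f ≈ 43.4 m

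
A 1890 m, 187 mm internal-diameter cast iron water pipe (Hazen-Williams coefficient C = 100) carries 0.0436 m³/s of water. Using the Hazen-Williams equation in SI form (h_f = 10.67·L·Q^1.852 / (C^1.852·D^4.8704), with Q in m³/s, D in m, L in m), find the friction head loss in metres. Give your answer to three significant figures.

h_f = 10.67·1890·0.0436^1.852 / (100^1.852·0.187^4.8704) = 42.40 m

h_f ≈ 42.4 m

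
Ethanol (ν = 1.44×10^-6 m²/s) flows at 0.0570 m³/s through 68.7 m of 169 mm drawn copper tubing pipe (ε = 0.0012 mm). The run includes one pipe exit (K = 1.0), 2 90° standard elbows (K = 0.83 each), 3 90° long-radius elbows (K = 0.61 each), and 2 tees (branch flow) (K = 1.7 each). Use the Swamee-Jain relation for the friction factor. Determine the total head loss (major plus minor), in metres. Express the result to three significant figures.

H_L ≈ 4.53 m

V = 4Q/(πD²) = 2.541 m/s; V²/2g = 0.3291 m
Re = 2.98×10^5, ε/D = 7.10×10^-6 → f = 0.01447 (Swamee-Jain)
Major: h_f = f(L/D)·V²/2g = 0.01447·406.5·0.3291 = 1.936 m
Minor: ΣK = 7.89; h_m = ΣK·V²/2g = 2.597 m
Total H_L = 1.936 + 2.597 = 4.533 m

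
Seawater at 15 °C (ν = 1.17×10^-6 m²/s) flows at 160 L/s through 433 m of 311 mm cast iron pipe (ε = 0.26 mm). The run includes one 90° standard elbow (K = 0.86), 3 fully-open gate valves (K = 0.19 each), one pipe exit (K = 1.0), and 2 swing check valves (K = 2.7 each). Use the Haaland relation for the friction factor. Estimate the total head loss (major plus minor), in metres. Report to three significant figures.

H_L ≈ 7.87 m

V = 4Q/(πD²) = 2.106 m/s; V²/2g = 0.2261 m
Re = 5.60×10^5, ε/D = 8.36×10^-4 → f = 0.01938 (Haaland)
Major: h_f = f(L/D)·V²/2g = 0.01938·1392·0.2261 = 6.100 m
Minor: ΣK = 7.83; h_m = ΣK·V²/2g = 1.770 m
Total H_L = 6.100 + 1.770 = 7.870 m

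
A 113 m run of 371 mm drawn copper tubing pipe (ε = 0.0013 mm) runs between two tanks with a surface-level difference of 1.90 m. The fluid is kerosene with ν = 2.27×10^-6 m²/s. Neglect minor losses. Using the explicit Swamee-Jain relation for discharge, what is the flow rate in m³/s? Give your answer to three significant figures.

Q ≈ 0.329 m³/s

Swamee-Jain (Type II): Q = -0.965·√(gD⁵h_f/L)·ln[ε/(3.7D) + √(3.17ν²L/(gD³h_f))]
√(gD⁵h_f/L) = √(9.81·0.371⁵·1.90/113) = 0.03405
ε/(3.7D) = 9.47×10^-7; √(3.17ν²L/(gD³h_f)) = 4.40×10^-5
Q = -0.965·0.03405·ln(4.498×10^-5) = 0.3289 m³/s
Check: V = 3.04 m/s, Re = 4.97×10^5, f = 0.01316, h_f = 1.89 m ≈ 1.90 m ✓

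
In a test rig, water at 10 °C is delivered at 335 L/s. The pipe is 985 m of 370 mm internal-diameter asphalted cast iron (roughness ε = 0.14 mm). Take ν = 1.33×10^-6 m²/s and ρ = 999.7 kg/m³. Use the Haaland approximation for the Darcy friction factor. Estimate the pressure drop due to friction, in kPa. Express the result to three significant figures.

V = 4Q/(πD²) = 4·0.335/(π·0.370²) = 3.116 m/s
Re = VD/ν = 3.116·0.370/1.33×10^-6 = 8.67×10^5 → turbulent
ε/D = 0.14/370 = 3.78×10^-4
Haaland: f = 0.01635
h_f = f(L/D)V²/(2g) = 0.01635·(985/0.370)·3.116²/(2·9.81) = 21.53 m
Δp = ρg·h_f = 999.7·9.81·21.53 = 211.2 kPa

Δp ≈ 211 kPa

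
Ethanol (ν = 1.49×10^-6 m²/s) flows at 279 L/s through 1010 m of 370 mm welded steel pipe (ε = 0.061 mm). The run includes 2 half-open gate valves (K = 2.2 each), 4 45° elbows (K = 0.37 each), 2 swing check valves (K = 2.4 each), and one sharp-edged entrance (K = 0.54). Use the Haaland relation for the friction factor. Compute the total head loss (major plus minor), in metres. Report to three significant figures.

H_L ≈ 17.6 m

V = 4Q/(πD²) = 2.595 m/s; V²/2g = 0.3432 m
Re = 6.44×10^5, ε/D = 1.65×10^-4 → f = 0.01463 (Haaland)
Major: h_f = f(L/D)·V²/2g = 0.01463·2730·0.3432 = 13.70 m
Minor: ΣK = 11.2; h_m = ΣK·V²/2g = 3.850 m
Total H_L = 13.70 + 3.850 = 17.55 m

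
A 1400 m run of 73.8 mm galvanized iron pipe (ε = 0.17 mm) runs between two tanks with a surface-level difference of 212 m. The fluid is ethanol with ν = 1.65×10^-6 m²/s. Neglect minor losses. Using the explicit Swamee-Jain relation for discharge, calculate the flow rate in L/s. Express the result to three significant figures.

Swamee-Jain (Type II): Q = -0.965·√(gD⁵h_f/L)·ln[ε/(3.7D) + √(3.17ν²L/(gD³h_f))]
√(gD⁵h_f/L) = √(9.81·0.0738⁵·212/1400) = 0.001803
ε/(3.7D) = 6.23×10^-4; √(3.17ν²L/(gD³h_f)) = 1.20×10^-4
Q = -0.965·0.001803·ln(7.428×10^-4) = 0.01254 m³/s
Check: V = 2.93 m/s, Re = 1.31×10^5, f = 0.02574, h_f = 214 m ≈ 212 m ✓

Q ≈ 12.5 L/s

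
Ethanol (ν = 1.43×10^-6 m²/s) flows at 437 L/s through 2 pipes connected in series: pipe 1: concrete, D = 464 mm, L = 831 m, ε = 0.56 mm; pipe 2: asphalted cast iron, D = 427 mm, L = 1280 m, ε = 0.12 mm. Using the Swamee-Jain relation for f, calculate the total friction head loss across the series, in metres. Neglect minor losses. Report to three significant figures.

H ≈ 35.1 m

Pipe 1: V = 2.584 m/s, Re = 8.39×10^5, ε/D = 0.00121, f = 0.02098, h_1 = f(L/D)V²/2g = 12.79 m
Pipe 2: V = 3.052 m/s, Re = 9.11×10^5, ε/D = 2.81×10^-4, f = 0.01565, h_2 = f(L/D)V²/2g = 22.27 m
Series → Q common, losses add: H = Σh = 35.06 m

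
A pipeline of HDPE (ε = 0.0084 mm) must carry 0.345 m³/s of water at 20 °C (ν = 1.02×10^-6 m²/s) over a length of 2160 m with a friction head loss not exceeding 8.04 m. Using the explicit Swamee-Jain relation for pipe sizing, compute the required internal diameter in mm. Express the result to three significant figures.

Swamee-Jain (Type III): D = 0.66·[ε^1.25·(LQ²/(gh_f))^4.75 + ν·Q^9.4·(L/(gh_f))^5.2]^0.04
LQ²/(gh_f) = 3.260; L/(gh_f) = 27.39
Term 1 = ε^1.25·(…)^4.75 = 1.24×10^-4; Term 2 = ν·Q^9.4·(…)^5.2 = 0.00138
D = 0.66·(1.24×10^-4 + 0.00138)^0.04 = 0.5089 m = 509 mm
Check: V = 1.70 m/s, Re = 8.46×10^5, f = 0.01230, h_f = 7.66 m ≈ 8.04 m ✓

D ≈ 509 mm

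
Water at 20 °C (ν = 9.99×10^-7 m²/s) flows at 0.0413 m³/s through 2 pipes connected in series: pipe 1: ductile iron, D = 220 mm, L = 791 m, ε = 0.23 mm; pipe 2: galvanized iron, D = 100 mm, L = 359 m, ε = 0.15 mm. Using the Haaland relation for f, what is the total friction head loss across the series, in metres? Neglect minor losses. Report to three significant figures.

H ≈ 117 m

Pipe 1: V = 1.086 m/s, Re = 2.39×10^5, ε/D = 0.00105, f = 0.02091, h_1 = f(L/D)V²/2g = 4.523 m
Pipe 2: V = 5.258 m/s, Re = 5.26×10^5, ε/D = 0.00150, f = 0.02214, h_2 = f(L/D)V²/2g = 112.0 m
Series → Q common, losses add: H = Σh = 116.6 m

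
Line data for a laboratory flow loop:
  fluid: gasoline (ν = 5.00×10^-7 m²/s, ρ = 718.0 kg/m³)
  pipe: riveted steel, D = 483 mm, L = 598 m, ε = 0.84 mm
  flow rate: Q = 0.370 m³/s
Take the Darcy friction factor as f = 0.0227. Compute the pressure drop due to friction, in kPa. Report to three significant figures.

Δp ≈ 41.1 kPa

V = 4Q/(πD²) = 4·0.370/(π·0.483²) = 2.019 m/s
h_f = f(L/D)V²/(2g) = 0.02270·(598/0.483)·2.019²/(2·9.81) = 5.841 m
Δp = ρg·h_f = 718.0·9.81·5.841 = 41.14 kPa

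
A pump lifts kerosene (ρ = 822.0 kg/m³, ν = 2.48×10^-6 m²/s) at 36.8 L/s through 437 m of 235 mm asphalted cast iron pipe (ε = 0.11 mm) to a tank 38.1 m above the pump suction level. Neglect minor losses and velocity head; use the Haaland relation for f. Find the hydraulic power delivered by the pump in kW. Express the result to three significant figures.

P_hyd ≈ 11.7 kW

V = 4Q/(πD²) = 0.8484 m/s; Re = 8.04×10^4; ε/D = 4.68×10^-4; f = 0.02054
h_f = f(L/D)V²/2g = 1.401 m
Total head H = z + h_f = 38.1 + 1.401 = 39.50 m
P_hyd = ρgQH = 822.0·9.81·0.0368·39.50 = 11.72 kW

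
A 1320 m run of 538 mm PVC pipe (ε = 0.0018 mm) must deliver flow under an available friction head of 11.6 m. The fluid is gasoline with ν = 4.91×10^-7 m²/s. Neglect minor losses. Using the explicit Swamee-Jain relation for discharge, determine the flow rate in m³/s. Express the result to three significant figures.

Q ≈ 0.703 m³/s

Swamee-Jain (Type II): Q = -0.965·√(gD⁵h_f/L)·ln[ε/(3.7D) + √(3.17ν²L/(gD³h_f))]
√(gD⁵h_f/L) = √(9.81·0.538⁵·11.6/1320) = 0.06234
ε/(3.7D) = 9.04×10^-7; √(3.17ν²L/(gD³h_f)) = 7.55×10^-6
Q = -0.965·0.06234·ln(8.449×10^-6) = 0.7027 m³/s
Check: V = 3.09 m/s, Re = 3.39×10^6, f = 0.009729, h_f = 11.6 m ≈ 11.6 m ✓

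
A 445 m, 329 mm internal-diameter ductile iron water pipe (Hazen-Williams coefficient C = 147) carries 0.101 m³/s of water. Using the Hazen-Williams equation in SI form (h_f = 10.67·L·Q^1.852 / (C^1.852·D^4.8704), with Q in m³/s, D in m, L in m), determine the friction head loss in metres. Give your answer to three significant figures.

h_f = 10.67·445·0.101^1.852 / (147^1.852·0.329^4.8704) = 1.479 m

h_f ≈ 1.48 m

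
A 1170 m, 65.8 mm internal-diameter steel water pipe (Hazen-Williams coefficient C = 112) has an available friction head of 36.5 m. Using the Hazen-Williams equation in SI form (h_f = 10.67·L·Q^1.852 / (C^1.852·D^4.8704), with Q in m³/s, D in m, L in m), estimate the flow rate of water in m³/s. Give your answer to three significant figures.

Rearranging: Q = [h_f·C^1.852·D^4.8704 / (10.67·L)]^(1/1.852)
Q = [36.5·112^1.852·0.0658^4.8704 / (10.67·1170)]^0.540 = 0.003742 m³/s

Q ≈ 0.00374 m³/s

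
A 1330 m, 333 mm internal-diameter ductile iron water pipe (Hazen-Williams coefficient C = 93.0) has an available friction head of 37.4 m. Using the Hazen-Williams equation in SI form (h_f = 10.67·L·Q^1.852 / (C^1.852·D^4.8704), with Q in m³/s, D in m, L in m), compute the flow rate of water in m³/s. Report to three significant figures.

Q ≈ 0.209 m³/s

Rearranging: Q = [h_f·C^1.852·D^4.8704 / (10.67·L)]^(1/1.852)
Q = [37.4·93.0^1.852·0.333^4.8704 / (10.67·1330)]^0.540 = 0.2089 m³/s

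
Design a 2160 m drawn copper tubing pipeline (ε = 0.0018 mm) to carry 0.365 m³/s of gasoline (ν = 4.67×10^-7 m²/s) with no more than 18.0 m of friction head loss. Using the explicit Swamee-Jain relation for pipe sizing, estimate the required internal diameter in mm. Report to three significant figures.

Swamee-Jain (Type III): D = 0.66·[ε^1.25·(LQ²/(gh_f))^4.75 + ν·Q^9.4·(L/(gh_f))^5.2]^0.04
LQ²/(gh_f) = 1.630; L/(gh_f) = 12.23
Term 1 = ε^1.25·(…)^4.75 = 6.71×10^-7; Term 2 = ν·Q^9.4·(…)^5.2 = 1.62×10^-5
D = 0.66·(6.71×10^-7 + 1.62×10^-5)^0.04 = 0.4253 m = 425 mm
Check: V = 2.57 m/s, Re = 2.34×10^6, f = 0.01029, h_f = 17.6 m ≈ 18.0 m ✓

D ≈ 425 mm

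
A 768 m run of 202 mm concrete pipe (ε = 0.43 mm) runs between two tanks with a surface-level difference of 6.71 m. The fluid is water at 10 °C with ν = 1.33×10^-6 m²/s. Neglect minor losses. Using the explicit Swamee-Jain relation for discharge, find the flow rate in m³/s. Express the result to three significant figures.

Q ≈ 0.0379 m³/s

Swamee-Jain (Type II): Q = -0.965·√(gD⁵h_f/L)·ln[ε/(3.7D) + √(3.17ν²L/(gD³h_f))]
√(gD⁵h_f/L) = √(9.81·0.202⁵·6.71/768) = 0.005369
ε/(3.7D) = 5.75×10^-4; √(3.17ν²L/(gD³h_f)) = 8.91×10^-5
Q = -0.965·0.005369·ln(6.644×10^-4) = 0.03791 m³/s
Check: V = 1.18 m/s, Re = 1.80×10^5, f = 0.02494, h_f = 6.76 m ≈ 6.71 m ✓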